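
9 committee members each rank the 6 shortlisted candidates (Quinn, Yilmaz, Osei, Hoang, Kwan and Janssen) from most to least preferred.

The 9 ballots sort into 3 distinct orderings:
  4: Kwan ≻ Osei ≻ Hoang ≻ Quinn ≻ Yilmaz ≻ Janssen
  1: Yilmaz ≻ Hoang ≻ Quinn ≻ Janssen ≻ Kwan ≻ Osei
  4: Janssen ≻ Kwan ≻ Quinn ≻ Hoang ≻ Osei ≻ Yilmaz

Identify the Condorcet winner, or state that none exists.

none

Pairwise majorities:
Quinn vs Yilmaz: Quinn wins 8–1.
Quinn vs Osei: Quinn preferred on 1+4 = 5 ballots; Quinn wins 5–4.
Quinn vs Hoang: Hoang, 5–4.
Quinn vs Kwan: Kwan, 8–1.
Quinn vs Janssen: Quinn, 5–4.
Yilmaz vs Osei: Osei wins 8–1.
Yilmaz–Hoang: Hoang 8–1.
Yilmaz vs Kwan: Kwan, 8–1.
Yilmaz vs Janssen: Yilmaz preferred on 4+1 = 5 ballots; Yilmaz wins 5–4.
Osei–Hoang: Hoang 5–4.
Osei vs Kwan: Osei is ranked higher on 0 ballots, Kwan on 9. Kwan wins 9–0.
Osei vs Janssen: Osei preferred on 4 ballots; Janssen wins 5–4.
Hoang vs Kwan: Hoang preferred on 1 ballot; Kwan wins 8–1.
Hoang–Janssen: Hoang 5–4.
Kwan vs Janssen: Janssen, 5–4.
Every candidate loses at least once (Quinn loses to Hoang; Yilmaz loses to Quinn; Osei loses to Quinn; Hoang loses to Kwan; Kwan loses to Janssen; Janssen loses to Quinn). The majority relation contains the cycle Quinn → Janssen → Kwan → Quinn, so there is no Condorcet winner.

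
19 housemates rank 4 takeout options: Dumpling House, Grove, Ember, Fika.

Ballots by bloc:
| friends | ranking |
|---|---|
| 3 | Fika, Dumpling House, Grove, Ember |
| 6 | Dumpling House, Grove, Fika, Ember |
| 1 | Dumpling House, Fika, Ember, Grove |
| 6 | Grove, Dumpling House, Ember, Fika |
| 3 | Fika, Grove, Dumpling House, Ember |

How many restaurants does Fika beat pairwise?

Fika against each rival (19 friends):
Fika vs Dumpling House: Dumpling House wins 13–6.
Fika–Grove: Grove 12–7.
Fika vs Ember: 3+6+1+3 = 13 for Fika, 6 for Ember — Fika by 13–6.
Fika beats Ember; loses to Dumpling House, Grove — 1 pairwise win.

1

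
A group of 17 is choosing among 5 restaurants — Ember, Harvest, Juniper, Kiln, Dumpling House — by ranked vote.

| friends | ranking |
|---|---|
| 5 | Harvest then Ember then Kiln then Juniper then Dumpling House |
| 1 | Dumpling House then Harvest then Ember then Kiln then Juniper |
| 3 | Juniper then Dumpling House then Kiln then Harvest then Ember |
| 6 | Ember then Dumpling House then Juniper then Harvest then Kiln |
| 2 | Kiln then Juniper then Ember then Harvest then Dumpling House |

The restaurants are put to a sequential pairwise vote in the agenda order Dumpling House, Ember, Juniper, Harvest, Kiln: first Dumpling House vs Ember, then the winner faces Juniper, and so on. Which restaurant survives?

Round 1: Dumpling House vs Ember — 4–13, Ember advances.
Round 2: Ember vs Juniper — 12–5, Ember advances.
Round 3: Ember vs Harvest — 8–9, Harvest advances.
Round 4: Harvest vs Kiln — 12–5, Harvest advances.
The agenda winner is Harvest.

Harvest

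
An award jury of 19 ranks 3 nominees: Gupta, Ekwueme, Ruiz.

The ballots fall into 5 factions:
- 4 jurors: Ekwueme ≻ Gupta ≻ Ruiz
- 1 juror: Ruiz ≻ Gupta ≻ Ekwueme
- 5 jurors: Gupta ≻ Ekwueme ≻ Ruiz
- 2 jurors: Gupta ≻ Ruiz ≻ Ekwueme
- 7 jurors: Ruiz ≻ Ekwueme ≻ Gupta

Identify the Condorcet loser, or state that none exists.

none

Head-to-head results (19 jurors):
Gupta–Ekwueme: Ekwueme 11–8.
Gupta vs Ruiz: 11 to 8, Gupta.
Ekwueme–Ruiz: Ruiz 10–9.
No nominee is winless: Gupta beats Ruiz; Ekwueme beats Gupta; Ruiz beats Ekwueme. There is no Condorcet loser.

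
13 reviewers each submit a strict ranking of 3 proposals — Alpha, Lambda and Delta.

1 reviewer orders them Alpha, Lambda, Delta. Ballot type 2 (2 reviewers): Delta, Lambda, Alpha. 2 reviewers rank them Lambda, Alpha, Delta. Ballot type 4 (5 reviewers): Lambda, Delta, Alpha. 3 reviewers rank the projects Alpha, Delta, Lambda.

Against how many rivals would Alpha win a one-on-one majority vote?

Alpha against each rival (13 reviewers):
Alpha vs Lambda: Lambda wins 9–4.
Alpha vs Delta: Alpha is ranked higher on 1+2+3 = 6 ballots, Delta on 7. Delta wins 7–6.
Alpha beats no one; loses to Lambda, Delta — 0 pairwise wins.

0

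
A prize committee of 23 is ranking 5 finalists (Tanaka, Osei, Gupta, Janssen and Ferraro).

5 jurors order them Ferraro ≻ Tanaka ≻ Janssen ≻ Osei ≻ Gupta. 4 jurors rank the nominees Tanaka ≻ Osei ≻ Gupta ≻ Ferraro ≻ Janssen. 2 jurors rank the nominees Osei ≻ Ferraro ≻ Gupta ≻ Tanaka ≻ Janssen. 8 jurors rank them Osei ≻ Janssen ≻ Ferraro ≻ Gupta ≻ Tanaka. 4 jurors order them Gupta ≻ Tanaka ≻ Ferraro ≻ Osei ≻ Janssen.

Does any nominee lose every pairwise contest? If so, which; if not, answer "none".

Pairwise majorities:
Tanaka vs Osei: Tanaka, 13–10.
Tanaka vs Gupta: Gupta, 14–9.
Tanaka vs Janssen: Tanaka, 15–8.
Tanaka vs Ferraro: Ferraro wins 15–8.
Osei vs Gupta: 19 to 4, Osei.
Osei vs Janssen: Osei wins 18–5.
Osei vs Ferraro: Osei wins 14–9.
Gupta vs Janssen: Janssen, 13–10.
Gupta vs Ferraro: Ferraro wins 15–8.
Janssen vs Ferraro: Janssen is ranked higher on 8 ballots, Ferraro on 15. Ferraro wins 15–8.
Every nominee wins at least one matchup (Tanaka beats Osei; Osei beats Gupta; Gupta beats Tanaka; Janssen beats Gupta; Ferraro beats Tanaka), so there is no Condorcet loser.

none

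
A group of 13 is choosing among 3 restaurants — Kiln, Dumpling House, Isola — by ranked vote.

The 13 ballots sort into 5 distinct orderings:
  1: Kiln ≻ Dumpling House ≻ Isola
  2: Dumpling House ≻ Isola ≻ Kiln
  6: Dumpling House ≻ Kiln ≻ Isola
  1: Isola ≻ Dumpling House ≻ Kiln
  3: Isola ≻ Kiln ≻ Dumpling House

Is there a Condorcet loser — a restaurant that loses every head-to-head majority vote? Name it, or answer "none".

Isola

Head-to-head results (13 friends):
Kiln–Dumpling House: Dumpling House 9–4.
Kiln vs Isola: Kiln preferred on 1+6 = 7 ballots; Kiln wins 7–6.
Dumpling House vs Isola: 1+2+6 = 9 for Dumpling House, 4 for Isola — Dumpling House by 9–4.
Only Isola has no wins; Isola is the Condorcet loser.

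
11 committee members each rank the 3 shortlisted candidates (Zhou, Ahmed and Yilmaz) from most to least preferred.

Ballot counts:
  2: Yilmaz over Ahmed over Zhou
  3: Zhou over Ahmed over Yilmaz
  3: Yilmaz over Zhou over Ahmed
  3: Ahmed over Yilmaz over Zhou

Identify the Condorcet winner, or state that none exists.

Pairwise majorities:
Zhou–Ahmed: Zhou 6–5.
Zhou vs Yilmaz: Zhou preferred on 3 ballots; Yilmaz wins 8–3.
Ahmed vs Yilmaz: Ahmed is ranked higher on 3+3 = 6 ballots, Yilmaz on 5. Ahmed wins 6–5.
Each candidate drops at least one matchup (Zhou loses to Yilmaz; Ahmed loses to Zhou; Yilmaz loses to Ahmed); the cycle Zhou → Ahmed → Yilmaz → Zhou rules out a Condorcet winner.

none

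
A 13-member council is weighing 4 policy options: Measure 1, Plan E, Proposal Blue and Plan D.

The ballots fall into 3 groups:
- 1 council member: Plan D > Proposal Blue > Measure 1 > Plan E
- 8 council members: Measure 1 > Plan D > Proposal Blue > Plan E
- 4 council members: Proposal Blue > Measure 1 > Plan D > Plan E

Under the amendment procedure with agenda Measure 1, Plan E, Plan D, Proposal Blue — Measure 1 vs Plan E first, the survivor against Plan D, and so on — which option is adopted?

Round 1: Measure 1 vs Plan E — 13–0, Measure 1 advances.
Round 2: Measure 1 vs Plan D — 12–1, Measure 1 advances.
Round 3: Measure 1 vs Proposal Blue — 8–5, Measure 1 advances.
The agenda winner is Measure 1.

Measure 1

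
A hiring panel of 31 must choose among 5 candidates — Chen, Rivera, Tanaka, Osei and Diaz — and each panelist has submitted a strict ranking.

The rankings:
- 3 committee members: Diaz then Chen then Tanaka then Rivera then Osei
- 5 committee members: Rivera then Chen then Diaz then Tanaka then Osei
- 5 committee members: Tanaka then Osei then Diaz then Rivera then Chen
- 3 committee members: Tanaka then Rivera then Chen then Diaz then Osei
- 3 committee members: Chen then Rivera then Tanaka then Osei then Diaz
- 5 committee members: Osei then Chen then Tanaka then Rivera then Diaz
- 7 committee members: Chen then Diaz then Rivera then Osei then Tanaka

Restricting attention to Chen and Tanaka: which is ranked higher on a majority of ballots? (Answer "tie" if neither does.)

Chen

Ballots ranking Chen above Tanaka: 3 + 5 + 3 + 5 + 7 = 23.
Ballots ranking Tanaka above Chen: 31 − 23 = 8.
Chen wins the head-to-head 23–8.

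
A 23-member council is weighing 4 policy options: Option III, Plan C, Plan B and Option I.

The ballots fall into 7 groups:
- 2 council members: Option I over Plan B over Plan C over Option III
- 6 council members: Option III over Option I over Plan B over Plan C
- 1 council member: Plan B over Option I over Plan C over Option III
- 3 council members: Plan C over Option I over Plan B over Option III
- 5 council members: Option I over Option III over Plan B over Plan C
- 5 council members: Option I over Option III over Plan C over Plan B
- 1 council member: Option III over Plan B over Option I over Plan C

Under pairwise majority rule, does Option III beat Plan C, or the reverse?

Option III

Ballots ranking Option III above Plan C: 6 + 5 + 5 + 1 = 17.
Ballots ranking Plan C above Option III: 23 − 17 = 6.
Option III wins the head-to-head 17–6.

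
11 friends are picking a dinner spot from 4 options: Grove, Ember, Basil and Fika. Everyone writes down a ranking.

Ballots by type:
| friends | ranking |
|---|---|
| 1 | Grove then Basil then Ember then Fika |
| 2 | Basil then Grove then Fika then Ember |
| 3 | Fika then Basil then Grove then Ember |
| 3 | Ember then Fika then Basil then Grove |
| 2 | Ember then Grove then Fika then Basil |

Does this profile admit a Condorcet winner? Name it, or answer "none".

none

Pairwise majorities:
Grove–Ember: Grove 6–5.
Grove vs Basil: Basil wins 8–3.
Grove vs Fika: Fika, 6–5.
Ember–Basil: Basil 6–5.
Ember vs Fika: Ember wins 6–5.
Basil–Fika: Fika 8–3.
Every restaurant loses at least once (Grove loses to Basil; Ember loses to Grove; Basil loses to Fika; Fika loses to Ember). The majority relation contains the cycle Grove beats Ember beats Fika beats Grove, so there is no Condorcet winner.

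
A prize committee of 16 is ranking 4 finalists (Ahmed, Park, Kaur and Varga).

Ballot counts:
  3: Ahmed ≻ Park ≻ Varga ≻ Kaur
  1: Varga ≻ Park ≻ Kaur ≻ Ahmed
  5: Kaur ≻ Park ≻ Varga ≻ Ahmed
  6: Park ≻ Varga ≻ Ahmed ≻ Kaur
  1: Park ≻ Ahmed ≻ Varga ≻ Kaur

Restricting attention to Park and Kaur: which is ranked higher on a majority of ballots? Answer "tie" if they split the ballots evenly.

Ballots ranking Park above Kaur: 3 + 1 + 6 + 1 = 11.
Ballots ranking Kaur above Park: 16 − 11 = 5.
Park wins the head-to-head 11–5.

Park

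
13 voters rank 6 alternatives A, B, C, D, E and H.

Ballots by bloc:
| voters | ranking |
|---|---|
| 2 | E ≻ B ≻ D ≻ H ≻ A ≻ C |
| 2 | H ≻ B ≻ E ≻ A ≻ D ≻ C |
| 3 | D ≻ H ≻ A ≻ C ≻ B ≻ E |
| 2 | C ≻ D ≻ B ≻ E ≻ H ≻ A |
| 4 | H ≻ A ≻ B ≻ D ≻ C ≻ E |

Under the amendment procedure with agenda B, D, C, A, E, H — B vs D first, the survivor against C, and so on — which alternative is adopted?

Round 1: B vs D — 8–5, B advances.
Round 2: B vs C — 8–5, B advances.
Round 3: B vs A — 6–7, A advances.
Round 4: A vs E — 7–6, A advances.
Round 5: A vs H — 0–13, H advances.
The agenda winner is H.

H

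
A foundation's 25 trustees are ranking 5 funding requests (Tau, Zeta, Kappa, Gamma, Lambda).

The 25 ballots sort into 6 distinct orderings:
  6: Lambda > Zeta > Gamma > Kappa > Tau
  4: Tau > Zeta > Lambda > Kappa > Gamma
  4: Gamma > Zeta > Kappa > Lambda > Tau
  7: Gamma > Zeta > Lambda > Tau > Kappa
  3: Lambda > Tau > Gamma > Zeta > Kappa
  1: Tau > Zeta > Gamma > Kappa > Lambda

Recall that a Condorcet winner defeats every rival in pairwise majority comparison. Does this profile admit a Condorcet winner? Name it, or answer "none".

Head-to-head results (25 reviewers):
Tau vs Zeta: Tau is ranked higher on 4+3+1 = 8 ballots, Zeta on 17. Zeta wins 17–8.
Tau vs Kappa: 15 to 10, Tau.
Tau vs Gamma: 8 to 17, Gamma.
Tau vs Lambda: Tau preferred on 4+1 = 5 ballots; Lambda wins 20–5.
Zeta vs Kappa: Zeta is ranked higher on 6+4+4+7+3+1 = 25 ballots, Kappa on 0. Zeta wins 25–0.
Zeta vs Gamma: 6+4+1 = 11 for Zeta, 14 for Gamma — Gamma by 14–11.
Zeta vs Lambda: 16 to 9, Zeta.
Kappa vs Gamma: 4 to 21, Gamma.
Kappa vs Lambda: Kappa is ranked higher on 4+1 = 5 ballots, Lambda on 20. Lambda wins 20–5.
Gamma vs Lambda: Gamma is ranked higher on 4+7+1 = 12 ballots, Lambda on 13. Lambda wins 13–12.
No project is unbeaten: Tau loses to Zeta; Zeta loses to Gamma; Kappa loses to Tau; Gamma loses to Lambda; Lambda loses to Zeta. In particular Zeta > Lambda > Gamma > Zeta is a majority cycle — no Condorcet winner exists.

none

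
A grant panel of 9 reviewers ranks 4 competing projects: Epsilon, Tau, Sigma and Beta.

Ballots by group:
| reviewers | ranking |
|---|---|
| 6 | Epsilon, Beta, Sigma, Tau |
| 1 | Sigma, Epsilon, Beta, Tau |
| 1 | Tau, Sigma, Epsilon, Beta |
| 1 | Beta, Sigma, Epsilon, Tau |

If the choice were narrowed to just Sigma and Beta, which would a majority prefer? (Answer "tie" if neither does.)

Beta

Ballots ranking Sigma above Beta: 1 + 1 = 2.
Ballots ranking Beta above Sigma: 9 − 2 = 7.
Beta wins the head-to-head 7–2.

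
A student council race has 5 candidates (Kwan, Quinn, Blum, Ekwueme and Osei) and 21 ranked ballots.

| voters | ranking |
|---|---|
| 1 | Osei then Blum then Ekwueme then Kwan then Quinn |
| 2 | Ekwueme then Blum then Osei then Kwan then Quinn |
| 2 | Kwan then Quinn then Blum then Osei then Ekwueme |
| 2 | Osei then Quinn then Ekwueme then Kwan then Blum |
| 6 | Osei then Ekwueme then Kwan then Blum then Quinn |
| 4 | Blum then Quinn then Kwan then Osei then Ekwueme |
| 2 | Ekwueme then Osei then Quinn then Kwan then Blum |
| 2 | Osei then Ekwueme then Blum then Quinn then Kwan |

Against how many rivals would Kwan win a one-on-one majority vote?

Kwan against each rival (21 voters):
Kwan vs Quinn: Kwan wins 11–10.
Kwan vs Blum: Kwan preferred on 2+2+6+2 = 12 ballots; Kwan wins 12–9.
Kwan vs Ekwueme: 6 to 15, Ekwueme.
Kwan vs Osei: Osei wins 15–6.
Kwan beats Quinn, Blum; loses to Ekwueme, Osei — 2 pairwise wins.

2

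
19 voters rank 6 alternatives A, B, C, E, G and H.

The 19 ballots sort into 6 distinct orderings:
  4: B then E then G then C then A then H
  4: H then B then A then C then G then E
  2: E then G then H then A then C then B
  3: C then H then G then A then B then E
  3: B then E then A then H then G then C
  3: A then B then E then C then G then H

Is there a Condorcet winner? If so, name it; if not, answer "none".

B

Pairwise majorities:
A vs B: B, 11–8.
A–C: A 12–7.
A vs E: A, 10–9.
A vs G: A, 10–9.
A–H: A 10–9.
B–C: B 14–5.
B–E: B 17–2.
B–G: B 14–5.
B–H: B 10–9.
C–E: E 12–7.
C vs G: C, 10–9.
C vs H: C wins 10–9.
E vs G: E wins 12–7.
E vs H: E, 12–7.
G vs H: H wins 10–9.
B wins every pairwise contest, so B is the Condorcet winner.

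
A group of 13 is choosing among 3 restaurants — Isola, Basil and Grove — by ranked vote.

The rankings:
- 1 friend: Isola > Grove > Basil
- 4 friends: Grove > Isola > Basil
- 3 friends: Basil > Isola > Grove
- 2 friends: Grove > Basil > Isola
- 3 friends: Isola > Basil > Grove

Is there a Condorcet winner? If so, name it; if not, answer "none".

Check each pair by majority over 13 ballots:
Isola vs Basil: 8 to 5, Isola.
Isola vs Grove: 1+3+3 = 7 for Isola, 6 for Grove — Isola by 7–6.
Basil vs Grove: 6 to 7, Grove.
Isola beats each of Basil, Grove — Isola is the Condorcet winner.

Isola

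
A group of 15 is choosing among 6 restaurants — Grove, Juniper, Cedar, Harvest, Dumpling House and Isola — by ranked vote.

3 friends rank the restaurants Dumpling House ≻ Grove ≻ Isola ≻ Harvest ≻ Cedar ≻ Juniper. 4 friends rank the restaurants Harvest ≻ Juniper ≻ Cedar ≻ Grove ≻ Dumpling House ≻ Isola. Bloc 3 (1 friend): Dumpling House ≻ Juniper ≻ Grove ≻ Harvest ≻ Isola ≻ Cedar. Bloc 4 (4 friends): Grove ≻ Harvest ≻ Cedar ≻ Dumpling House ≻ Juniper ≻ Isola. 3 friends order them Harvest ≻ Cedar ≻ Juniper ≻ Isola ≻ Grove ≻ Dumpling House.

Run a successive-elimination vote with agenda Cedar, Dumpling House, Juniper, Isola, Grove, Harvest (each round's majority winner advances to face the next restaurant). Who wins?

Round 1: Cedar vs Dumpling House — 11–4, Cedar advances.
Round 2: Cedar vs Juniper — 10–5, Cedar advances.
Round 3: Cedar vs Isola — 11–4, Cedar advances.
Round 4: Cedar vs Grove — 7–8, Grove advances.
Round 5: Grove vs Harvest — 8–7, Grove advances.
The agenda winner is Grove.

Grove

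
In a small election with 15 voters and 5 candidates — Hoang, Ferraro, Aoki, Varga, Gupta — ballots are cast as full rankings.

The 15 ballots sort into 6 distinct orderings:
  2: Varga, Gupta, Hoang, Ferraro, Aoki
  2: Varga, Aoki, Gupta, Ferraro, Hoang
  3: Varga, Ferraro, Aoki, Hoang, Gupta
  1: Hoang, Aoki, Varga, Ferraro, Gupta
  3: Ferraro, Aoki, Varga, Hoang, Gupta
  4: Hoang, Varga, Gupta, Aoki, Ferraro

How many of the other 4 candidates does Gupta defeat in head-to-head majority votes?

1

Gupta against each rival (15 voters):
Gupta vs Hoang: Hoang wins 11–4.
Gupta vs Ferraro: 2+2+4 = 8 for Gupta, 7 for Ferraro — Gupta by 8–7.
Gupta vs Aoki: Gupta is ranked higher on 2+4 = 6 ballots, Aoki on 9. Aoki wins 9–6.
Gupta vs Varga: Varga wins 15–0.
Gupta beats Ferraro; loses to Hoang, Aoki, Varga — 1 pairwise win.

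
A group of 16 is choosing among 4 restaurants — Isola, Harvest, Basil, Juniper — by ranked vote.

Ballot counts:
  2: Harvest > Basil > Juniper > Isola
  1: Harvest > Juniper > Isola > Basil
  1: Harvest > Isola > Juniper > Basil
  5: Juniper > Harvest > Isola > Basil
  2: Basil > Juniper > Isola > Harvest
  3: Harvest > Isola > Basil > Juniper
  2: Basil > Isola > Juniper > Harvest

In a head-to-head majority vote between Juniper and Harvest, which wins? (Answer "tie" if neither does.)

Juniper

Ballots ranking Juniper above Harvest: 5 + 2 + 2 = 9.
Ballots ranking Harvest above Juniper: 16 − 9 = 7.
Juniper wins the head-to-head 9–7.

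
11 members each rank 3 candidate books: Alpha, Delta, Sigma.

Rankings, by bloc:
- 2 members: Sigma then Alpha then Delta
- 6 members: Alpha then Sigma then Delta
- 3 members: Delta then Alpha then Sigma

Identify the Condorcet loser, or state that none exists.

Head-to-head results (11 members):
Alpha vs Delta: Alpha, 8–3.
Alpha vs Sigma: Alpha wins 9–2.
Delta vs Sigma: Sigma, 8–3.
Only Delta has no wins; Delta is the Condorcet loser.

Delta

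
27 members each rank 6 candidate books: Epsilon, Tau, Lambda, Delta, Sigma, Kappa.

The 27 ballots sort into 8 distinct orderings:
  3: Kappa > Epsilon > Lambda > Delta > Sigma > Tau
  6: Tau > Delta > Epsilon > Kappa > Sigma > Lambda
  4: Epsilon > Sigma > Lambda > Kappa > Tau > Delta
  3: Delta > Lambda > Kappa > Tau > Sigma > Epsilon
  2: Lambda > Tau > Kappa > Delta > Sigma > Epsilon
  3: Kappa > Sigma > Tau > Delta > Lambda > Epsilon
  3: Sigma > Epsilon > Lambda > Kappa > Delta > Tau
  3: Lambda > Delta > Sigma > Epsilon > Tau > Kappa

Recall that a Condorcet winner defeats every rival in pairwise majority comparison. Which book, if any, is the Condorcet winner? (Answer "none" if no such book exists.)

Pairwise majorities:
Epsilon vs Tau: 13 to 14, Tau.
Epsilon vs Lambda: Epsilon preferred on 3+6+4+3 = 16 ballots; Epsilon wins 16–11.
Epsilon vs Delta: Epsilon preferred on 3+4+3 = 10 ballots; Delta wins 17–10.
Epsilon vs Sigma: Epsilon is ranked higher on 3+6+4 = 13 ballots, Sigma on 14. Sigma wins 14–13.
Epsilon vs Kappa: 16 to 11, Epsilon.
Tau vs Lambda: Tau preferred on 6+3 = 9 ballots; Lambda wins 18–9.
Tau vs Delta: 6+4+2+3 = 15 for Tau, 12 for Delta — Tau by 15–12.
Tau vs Sigma: Tau preferred on 6+3+2 = 11 ballots; Sigma wins 16–11.
Tau vs Kappa: Tau preferred on 6+2+3 = 11 ballots; Kappa wins 16–11.
Lambda vs Delta: Lambda preferred on 3+4+2+3+3 = 15 ballots; Lambda wins 15–12.
Lambda vs Sigma: Lambda is ranked higher on 3+3+2+3 = 11 ballots, Sigma on 16. Sigma wins 16–11.
Lambda vs Kappa: 15 to 12, Lambda.
Delta vs Sigma: Delta is ranked higher on 3+6+3+2+3 = 17 ballots, Sigma on 10. Delta wins 17–10.
Delta vs Kappa: 12 to 15, Kappa.
Sigma vs Kappa: Sigma is ranked higher on 4+3+3 = 10 ballots, Kappa on 17. Kappa wins 17–10.
No book is unbeaten: Epsilon loses to Tau; Tau loses to Lambda; Lambda loses to Epsilon; Delta loses to Tau; Sigma loses to Delta; Kappa loses to Epsilon. In particular Epsilon > Lambda > Tau > Epsilon is a majority cycle — no Condorcet winner exists.

none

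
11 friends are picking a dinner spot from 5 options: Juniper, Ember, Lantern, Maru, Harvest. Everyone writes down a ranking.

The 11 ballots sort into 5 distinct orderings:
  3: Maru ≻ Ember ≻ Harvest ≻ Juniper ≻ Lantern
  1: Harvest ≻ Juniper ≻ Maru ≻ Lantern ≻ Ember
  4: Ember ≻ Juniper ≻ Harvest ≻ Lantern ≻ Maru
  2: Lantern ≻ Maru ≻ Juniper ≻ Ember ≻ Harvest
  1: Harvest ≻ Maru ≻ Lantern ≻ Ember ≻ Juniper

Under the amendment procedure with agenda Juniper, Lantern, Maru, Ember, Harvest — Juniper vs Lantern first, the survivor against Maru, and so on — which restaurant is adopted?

Round 1: Juniper vs Lantern — 8–3, Juniper advances.
Round 2: Juniper vs Maru — 5–6, Maru advances.
Round 3: Maru vs Ember — 7–4, Maru advances.
Round 4: Maru vs Harvest — 5–6, Harvest advances.
The agenda winner is Harvest.

Harvest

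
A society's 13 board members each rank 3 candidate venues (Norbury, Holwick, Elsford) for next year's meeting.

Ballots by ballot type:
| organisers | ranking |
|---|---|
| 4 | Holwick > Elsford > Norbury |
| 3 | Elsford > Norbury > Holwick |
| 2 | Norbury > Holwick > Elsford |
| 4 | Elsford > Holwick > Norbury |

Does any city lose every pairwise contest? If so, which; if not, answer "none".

Head-to-head results (13 organisers):
Norbury vs Holwick: Norbury is ranked higher on 3+2 = 5 ballots, Holwick on 8. Holwick wins 8–5.
Norbury vs Elsford: Elsford wins 11–2.
Holwick vs Elsford: Elsford, 7–6.
Norbury loses to every other city — it is the Condorcet loser.

Norbury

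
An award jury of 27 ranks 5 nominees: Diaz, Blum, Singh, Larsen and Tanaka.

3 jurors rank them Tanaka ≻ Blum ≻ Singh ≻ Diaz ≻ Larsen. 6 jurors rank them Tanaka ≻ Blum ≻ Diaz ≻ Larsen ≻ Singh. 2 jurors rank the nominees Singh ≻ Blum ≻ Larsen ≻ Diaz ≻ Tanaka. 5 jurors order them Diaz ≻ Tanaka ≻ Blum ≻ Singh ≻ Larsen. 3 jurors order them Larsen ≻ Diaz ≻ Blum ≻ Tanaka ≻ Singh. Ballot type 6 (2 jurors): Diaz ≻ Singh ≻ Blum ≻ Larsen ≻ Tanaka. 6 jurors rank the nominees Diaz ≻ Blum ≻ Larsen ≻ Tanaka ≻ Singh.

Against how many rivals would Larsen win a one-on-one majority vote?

1

Larsen against each rival (27 jurors):
Larsen vs Diaz: Larsen preferred on 2+3 = 5 ballots; Diaz wins 22–5.
Larsen vs Blum: 3 to 24, Blum.
Larsen–Singh: Larsen 15–12.
Larsen vs Tanaka: Larsen preferred on 2+3+2+6 = 13 ballots; Tanaka wins 14–13.
Larsen beats Singh; loses to Diaz, Blum, Tanaka — 1 pairwise win.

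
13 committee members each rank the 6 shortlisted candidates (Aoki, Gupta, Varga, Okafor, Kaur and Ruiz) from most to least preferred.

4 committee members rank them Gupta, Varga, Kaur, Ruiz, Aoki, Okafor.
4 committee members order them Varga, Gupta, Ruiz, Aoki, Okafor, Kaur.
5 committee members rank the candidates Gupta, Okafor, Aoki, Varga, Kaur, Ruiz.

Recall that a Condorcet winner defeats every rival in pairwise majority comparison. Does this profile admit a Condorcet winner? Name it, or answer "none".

Gupta

Pairwise majorities:
Aoki vs Gupta: 0 to 13, Gupta.
Aoki vs Varga: 5 for Aoki, 8 for Varga — Varga by 8–5.
Aoki vs Okafor: 4+4 = 8 for Aoki, 5 for Okafor — Aoki by 8–5.
Aoki vs Kaur: 4+5 = 9 for Aoki, 4 for Kaur — Aoki by 9–4.
Aoki vs Ruiz: Aoki is ranked higher on 5 ballots, Ruiz on 8. Ruiz wins 8–5.
Gupta vs Varga: 4+5 = 9 for Gupta, 4 for Varga — Gupta by 9–4.
Gupta vs Okafor: 13 to 0, Gupta.
Gupta vs Kaur: 4+4+5 = 13 for Gupta, 0 for Kaur — Gupta by 13–0.
Gupta vs Ruiz: Gupta preferred on 4+4+5 = 13 ballots; Gupta wins 13–0.
Varga vs Okafor: Varga is ranked higher on 4+4 = 8 ballots, Okafor on 5. Varga wins 8–5.
Varga vs Kaur: 4+4+5 = 13 for Varga, 0 for Kaur — Varga by 13–0.
Varga vs Ruiz: Varga is ranked higher on 4+4+5 = 13 ballots, Ruiz on 0. Varga wins 13–0.
Okafor vs Kaur: Okafor is ranked higher on 4+5 = 9 ballots, Kaur on 4. Okafor wins 9–4.
Okafor vs Ruiz: 5 to 8, Ruiz.
Kaur vs Ruiz: Kaur preferred on 4+5 = 9 ballots; Kaur wins 9–4.
Gupta beats each of Aoki, Varga, Okafor, Kaur, Ruiz — Gupta is the Condorcet winner.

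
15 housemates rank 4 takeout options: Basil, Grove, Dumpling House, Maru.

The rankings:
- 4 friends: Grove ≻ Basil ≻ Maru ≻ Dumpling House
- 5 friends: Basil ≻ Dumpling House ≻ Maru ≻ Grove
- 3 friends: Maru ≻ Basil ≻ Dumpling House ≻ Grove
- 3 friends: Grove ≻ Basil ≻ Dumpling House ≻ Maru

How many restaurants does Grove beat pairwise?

Grove against each rival (15 friends):
Grove vs Basil: Grove is ranked higher on 4+3 = 7 ballots, Basil on 8. Basil wins 8–7.
Grove vs Dumpling House: Dumpling House wins 8–7.
Grove vs Maru: Grove is ranked higher on 4+3 = 7 ballots, Maru on 8. Maru wins 8–7.
Grove beats no one; loses to Basil, Dumpling House, Maru — 0 pairwise wins.

0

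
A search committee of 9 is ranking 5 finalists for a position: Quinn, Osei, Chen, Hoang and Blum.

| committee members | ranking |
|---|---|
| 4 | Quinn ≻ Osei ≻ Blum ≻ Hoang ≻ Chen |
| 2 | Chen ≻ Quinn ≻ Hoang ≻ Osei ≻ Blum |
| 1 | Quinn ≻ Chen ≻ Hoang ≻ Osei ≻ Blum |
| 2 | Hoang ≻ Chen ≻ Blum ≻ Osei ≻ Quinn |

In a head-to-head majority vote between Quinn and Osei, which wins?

Quinn

Ballots ranking Quinn above Osei: 4 + 2 + 1 = 7.
Ballots ranking Osei above Quinn: 9 − 7 = 2.
Quinn wins the head-to-head 7–2.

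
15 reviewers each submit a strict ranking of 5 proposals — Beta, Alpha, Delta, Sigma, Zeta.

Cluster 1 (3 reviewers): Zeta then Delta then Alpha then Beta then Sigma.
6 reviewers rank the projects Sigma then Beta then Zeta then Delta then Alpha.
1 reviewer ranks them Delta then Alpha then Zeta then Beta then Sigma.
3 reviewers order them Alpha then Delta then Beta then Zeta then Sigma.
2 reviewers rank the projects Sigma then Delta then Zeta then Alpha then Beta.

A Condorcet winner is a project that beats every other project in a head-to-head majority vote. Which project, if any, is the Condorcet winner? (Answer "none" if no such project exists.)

Sigma

Check each pair by majority over 15 ballots:
Beta–Alpha: Alpha 9–6.
Beta vs Delta: Delta wins 9–6.
Beta vs Sigma: Sigma, 8–7.
Beta vs Zeta: Beta preferred on 6+3 = 9 ballots; Beta wins 9–6.
Alpha vs Delta: 3 to 12, Delta.
Alpha vs Sigma: 7 to 8, Sigma.
Alpha vs Zeta: 1+3 = 4 for Alpha, 11 for Zeta — Zeta by 11–4.
Delta–Sigma: Sigma 8–7.
Delta vs Zeta: Zeta wins 9–6.
Sigma–Zeta: Sigma 8–7.
Sigma wins every pairwise contest, so Sigma is the Condorcet winner.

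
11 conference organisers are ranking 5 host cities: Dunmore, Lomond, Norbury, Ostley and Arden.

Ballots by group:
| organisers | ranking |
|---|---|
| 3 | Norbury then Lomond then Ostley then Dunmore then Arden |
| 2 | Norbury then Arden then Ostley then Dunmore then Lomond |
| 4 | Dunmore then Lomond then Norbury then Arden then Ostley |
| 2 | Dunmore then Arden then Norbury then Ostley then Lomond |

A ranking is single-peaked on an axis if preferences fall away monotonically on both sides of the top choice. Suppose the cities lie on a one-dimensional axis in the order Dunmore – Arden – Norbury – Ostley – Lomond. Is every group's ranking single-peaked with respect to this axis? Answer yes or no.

Axis positions: Dunmore=1, Arden=2, Norbury=3, Ostley=4, Lomond=5.
Group 1: ranking walks positions 3-5-4-1-2; Lomond is ranked above Ostley even though Ostley lies between Lomond and the peak Norbury on the axis — preferences dip and rise again. Not single-peaked.
Group 2 (peak Norbury at position 3): ranking walks positions 3-2-4-1-5, expanding outward from the peak — single-peaked.
Group 3: ranking walks positions 1-5-3-2-4; Lomond is ranked above Arden even though Arden lies between Lomond and the peak Dunmore on the axis — preferences dip and rise again. Not single-peaked.
Group 4 (peak Dunmore at position 1): ranking walks positions 1-2-3-4-5, expanding outward from the peak — single-peaked.
Group 1 violates single-peakedness, so the profile is not single-peaked on this axis.

no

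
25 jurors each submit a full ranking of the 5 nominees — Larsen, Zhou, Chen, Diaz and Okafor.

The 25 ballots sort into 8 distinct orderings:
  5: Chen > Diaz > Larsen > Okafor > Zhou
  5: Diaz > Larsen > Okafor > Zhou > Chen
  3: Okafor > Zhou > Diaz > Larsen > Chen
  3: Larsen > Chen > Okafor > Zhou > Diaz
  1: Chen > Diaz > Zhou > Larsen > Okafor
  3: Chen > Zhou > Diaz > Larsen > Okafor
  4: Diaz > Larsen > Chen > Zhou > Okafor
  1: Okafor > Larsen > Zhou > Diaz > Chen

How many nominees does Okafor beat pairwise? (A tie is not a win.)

Okafor against each rival (25 jurors):
Okafor vs Larsen: 3+1 = 4 for Okafor, 21 for Larsen — Larsen by 21–4.
Okafor vs Zhou: Okafor, 17–8.
Okafor vs Chen: Okafor is ranked higher on 5+3+1 = 9 ballots, Chen on 16. Chen wins 16–9.
Okafor vs Diaz: Diaz, 18–7.
Okafor beats Zhou; loses to Larsen, Chen, Diaz — 1 pairwise win.

1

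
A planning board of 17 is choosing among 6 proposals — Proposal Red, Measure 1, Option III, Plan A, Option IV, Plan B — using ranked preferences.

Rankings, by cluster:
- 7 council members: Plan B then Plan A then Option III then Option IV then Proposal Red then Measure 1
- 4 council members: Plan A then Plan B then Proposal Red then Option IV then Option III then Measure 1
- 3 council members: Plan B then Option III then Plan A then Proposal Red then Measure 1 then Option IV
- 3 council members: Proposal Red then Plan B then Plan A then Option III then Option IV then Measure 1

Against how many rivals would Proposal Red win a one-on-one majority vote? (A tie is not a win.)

Proposal Red against each rival (17 council members):
Proposal Red vs Measure 1: 17 to 0, Proposal Red.
Proposal Red vs Option III: Proposal Red is ranked higher on 4+3 = 7 ballots, Option III on 10. Option III wins 10–7.
Proposal Red vs Plan A: 3 to 14, Plan A.
Proposal Red vs Option IV: Proposal Red is ranked higher on 4+3+3 = 10 ballots, Option IV on 7. Proposal Red wins 10–7.
Proposal Red–Plan B: Plan B 14–3.
Proposal Red beats Measure 1, Option IV; loses to Option III, Plan A, Plan B — 2 pairwise wins.

2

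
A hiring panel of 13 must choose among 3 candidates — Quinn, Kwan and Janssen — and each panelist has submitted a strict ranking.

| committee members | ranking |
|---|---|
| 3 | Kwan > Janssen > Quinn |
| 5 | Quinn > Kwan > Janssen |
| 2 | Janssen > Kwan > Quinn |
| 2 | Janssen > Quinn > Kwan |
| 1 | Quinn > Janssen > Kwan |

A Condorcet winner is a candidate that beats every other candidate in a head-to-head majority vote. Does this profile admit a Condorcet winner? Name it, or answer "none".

none

Head-to-head results (13 committee members):
Quinn vs Kwan: Quinn is ranked higher on 5+2+1 = 8 ballots, Kwan on 5. Quinn wins 8–5.
Quinn vs Janssen: 5+1 = 6 for Quinn, 7 for Janssen — Janssen by 7–6.
Kwan vs Janssen: 3+5 = 8 for Kwan, 5 for Janssen — Kwan by 8–5.
Each candidate drops at least one matchup (Quinn loses to Janssen; Kwan loses to Quinn; Janssen loses to Kwan); the cycle Quinn → Kwan → Janssen → Quinn rules out a Condorcet winner.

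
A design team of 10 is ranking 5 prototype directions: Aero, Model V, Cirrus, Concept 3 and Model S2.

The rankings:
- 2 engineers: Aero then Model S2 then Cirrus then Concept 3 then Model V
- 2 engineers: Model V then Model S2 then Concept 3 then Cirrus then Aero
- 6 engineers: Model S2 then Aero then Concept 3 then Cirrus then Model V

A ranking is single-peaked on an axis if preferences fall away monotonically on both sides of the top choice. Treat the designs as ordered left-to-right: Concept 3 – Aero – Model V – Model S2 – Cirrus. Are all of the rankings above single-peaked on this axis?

Axis positions: Concept 3=1, Aero=2, Model V=3, Model S2=4, Cirrus=5.
Ballot type 1: ranking walks positions 2-4-5-1-3; Model S2 is ranked above Model V even though Model V lies between Model S2 and the peak Aero on the axis — preferences dip and rise again. Not single-peaked.
Ballot type 2: ranking walks positions 3-4-1-5-2; Concept 3 is ranked above Aero even though Aero lies between Concept 3 and the peak Model V on the axis — preferences dip and rise again. Not single-peaked.
Ballot type 3: ranking walks positions 4-2-1-5-3; Aero is ranked above Model V even though Model V lies between Aero and the peak Model S2 on the axis — preferences dip and rise again. Not single-peaked.
Ballot type 1 violates single-peakedness, so the profile is not single-peaked on this axis.

no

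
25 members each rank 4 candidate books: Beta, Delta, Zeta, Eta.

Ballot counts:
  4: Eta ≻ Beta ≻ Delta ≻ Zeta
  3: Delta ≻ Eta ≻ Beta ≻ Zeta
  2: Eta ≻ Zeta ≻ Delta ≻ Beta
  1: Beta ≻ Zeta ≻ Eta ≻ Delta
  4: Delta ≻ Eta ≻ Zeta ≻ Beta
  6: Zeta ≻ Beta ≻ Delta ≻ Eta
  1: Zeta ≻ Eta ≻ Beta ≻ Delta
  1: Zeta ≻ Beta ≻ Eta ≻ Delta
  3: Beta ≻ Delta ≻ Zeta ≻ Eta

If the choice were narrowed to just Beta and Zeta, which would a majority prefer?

Zeta

Ballots ranking Beta above Zeta: 4 + 3 + 1 + 3 = 11.
Ballots ranking Zeta above Beta: 25 − 11 = 14.
Zeta wins the head-to-head 14–11.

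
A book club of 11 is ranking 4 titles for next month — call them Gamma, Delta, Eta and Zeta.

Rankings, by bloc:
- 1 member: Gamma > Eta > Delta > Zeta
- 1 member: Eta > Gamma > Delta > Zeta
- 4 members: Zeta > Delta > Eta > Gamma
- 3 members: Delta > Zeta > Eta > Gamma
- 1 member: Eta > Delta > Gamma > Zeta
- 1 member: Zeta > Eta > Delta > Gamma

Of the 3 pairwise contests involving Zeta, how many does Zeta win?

Zeta against each rival (11 members):
Zeta vs Gamma: 8 to 3, Zeta.
Zeta vs Delta: 4+1 = 5 for Zeta, 6 for Delta — Delta by 6–5.
Zeta vs Eta: Zeta, 8–3.
Zeta beats Gamma, Eta; loses to Delta — 2 pairwise wins.

2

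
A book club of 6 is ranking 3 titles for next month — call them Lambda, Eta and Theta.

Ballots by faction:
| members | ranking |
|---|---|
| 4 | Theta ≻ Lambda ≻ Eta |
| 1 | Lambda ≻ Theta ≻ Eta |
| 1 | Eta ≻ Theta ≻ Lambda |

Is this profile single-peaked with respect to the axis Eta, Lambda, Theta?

no

Axis positions: Eta=1, Lambda=2, Theta=3.
Faction 1 (peak Theta at position 3): ranking walks positions 3-2-1, expanding outward from the peak — single-peaked.
Faction 2 (peak Lambda at position 2): ranking walks positions 2-3-1, expanding outward from the peak — single-peaked.
Faction 3: ranking walks positions 1-3-2; Theta is ranked above Lambda even though Lambda lies between Theta and the peak Eta on the axis — preferences dip and rise again. Not single-peaked.
Faction 3 violates single-peakedness, so the profile is not single-peaked on this axis.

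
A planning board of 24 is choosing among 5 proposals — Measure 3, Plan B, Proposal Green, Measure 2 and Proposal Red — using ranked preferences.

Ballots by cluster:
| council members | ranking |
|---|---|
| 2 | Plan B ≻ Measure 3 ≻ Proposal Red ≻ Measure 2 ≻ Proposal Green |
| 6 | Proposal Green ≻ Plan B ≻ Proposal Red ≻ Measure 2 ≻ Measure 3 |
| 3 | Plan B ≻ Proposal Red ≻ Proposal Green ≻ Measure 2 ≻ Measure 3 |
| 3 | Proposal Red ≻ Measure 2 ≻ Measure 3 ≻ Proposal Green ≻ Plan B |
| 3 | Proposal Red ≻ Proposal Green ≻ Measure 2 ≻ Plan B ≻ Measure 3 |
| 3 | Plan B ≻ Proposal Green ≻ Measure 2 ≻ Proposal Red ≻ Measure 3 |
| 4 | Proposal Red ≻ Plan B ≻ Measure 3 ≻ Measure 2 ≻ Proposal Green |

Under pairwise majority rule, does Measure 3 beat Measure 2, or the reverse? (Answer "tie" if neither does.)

Measure 2

Ballots ranking Measure 3 above Measure 2: 2 + 4 = 6.
Ballots ranking Measure 2 above Measure 3: 24 − 6 = 18.
Measure 2 wins the head-to-head 18–6.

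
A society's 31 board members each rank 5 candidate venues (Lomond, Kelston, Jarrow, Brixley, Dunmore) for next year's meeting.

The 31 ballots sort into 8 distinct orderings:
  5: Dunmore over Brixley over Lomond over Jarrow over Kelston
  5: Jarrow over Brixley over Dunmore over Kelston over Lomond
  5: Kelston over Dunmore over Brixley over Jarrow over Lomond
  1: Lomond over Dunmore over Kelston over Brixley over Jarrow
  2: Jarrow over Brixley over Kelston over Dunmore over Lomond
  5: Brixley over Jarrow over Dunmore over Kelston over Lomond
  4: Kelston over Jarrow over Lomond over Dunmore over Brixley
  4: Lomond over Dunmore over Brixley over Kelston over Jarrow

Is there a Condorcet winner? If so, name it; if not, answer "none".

Head-to-head results (31 organisers):
Lomond–Kelston: Kelston 21–10.
Lomond vs Jarrow: Lomond is ranked higher on 5+1+4 = 10 ballots, Jarrow on 21. Jarrow wins 21–10.
Lomond vs Brixley: 1+4+4 = 9 for Lomond, 22 for Brixley — Brixley by 22–9.
Lomond vs Dunmore: Dunmore, 22–9.
Kelston vs Jarrow: Kelston is ranked higher on 5+1+4+4 = 14 ballots, Jarrow on 17. Jarrow wins 17–14.
Kelston vs Brixley: Kelston preferred on 5+1+4 = 10 ballots; Brixley wins 21–10.
Kelston vs Dunmore: Kelston is ranked higher on 5+2+4 = 11 ballots, Dunmore on 20. Dunmore wins 20–11.
Jarrow vs Brixley: 5+2+4 = 11 for Jarrow, 20 for Brixley — Brixley by 20–11.
Jarrow vs Dunmore: Jarrow is ranked higher on 5+2+5+4 = 16 ballots, Dunmore on 15. Jarrow wins 16–15.
Brixley–Dunmore: Dunmore 19–12.
No city is unbeaten: Lomond loses to Kelston; Kelston loses to Jarrow; Jarrow loses to Brixley; Brixley loses to Dunmore; Dunmore loses to Jarrow. In particular Jarrow > Dunmore > Brixley > Jarrow is a majority cycle — no Condorcet winner exists.

none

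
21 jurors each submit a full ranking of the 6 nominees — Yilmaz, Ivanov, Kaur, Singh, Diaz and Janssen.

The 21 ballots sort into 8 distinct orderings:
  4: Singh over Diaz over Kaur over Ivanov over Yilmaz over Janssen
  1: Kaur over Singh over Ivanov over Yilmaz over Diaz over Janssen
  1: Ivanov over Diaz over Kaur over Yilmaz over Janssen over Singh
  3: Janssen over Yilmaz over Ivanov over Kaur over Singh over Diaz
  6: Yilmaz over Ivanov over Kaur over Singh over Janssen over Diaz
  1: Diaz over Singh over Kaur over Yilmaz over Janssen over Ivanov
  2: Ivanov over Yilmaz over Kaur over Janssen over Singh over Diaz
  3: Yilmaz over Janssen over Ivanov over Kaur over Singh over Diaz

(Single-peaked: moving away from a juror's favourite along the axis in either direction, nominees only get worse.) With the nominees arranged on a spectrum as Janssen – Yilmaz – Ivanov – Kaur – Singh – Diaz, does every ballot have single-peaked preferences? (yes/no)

no

Axis positions: Janssen=1, Yilmaz=2, Ivanov=3, Kaur=4, Singh=5, Diaz=6.
Bloc 1 (peak Singh at position 5): ranking walks positions 5-6-4-3-2-1, expanding outward from the peak — single-peaked.
Bloc 2 (peak Kaur at position 4): ranking walks positions 4-5-3-2-6-1, expanding outward from the peak — single-peaked.
Bloc 3: ranking walks positions 3-6-4-2-1-5; Diaz is ranked above Kaur even though Kaur lies between Diaz and the peak Ivanov on the axis — preferences dip and rise again. Not single-peaked.
Bloc 4 (peak Janssen at position 1): ranking walks positions 1-2-3-4-5-6, expanding outward from the peak — single-peaked.
Bloc 5 (peak Yilmaz at position 2): ranking walks positions 2-3-4-5-1-6, expanding outward from the peak — single-peaked.
Bloc 6: ranking walks positions 6-5-4-2-1-3; Yilmaz is ranked above Ivanov even though Ivanov lies between Yilmaz and the peak Diaz on the axis — preferences dip and rise again. Not single-peaked.
Bloc 7 (peak Ivanov at position 3): ranking walks positions 3-2-4-1-5-6, expanding outward from the peak — single-peaked.
Bloc 8 (peak Yilmaz at position 2): ranking walks positions 2-1-3-4-5-6, expanding outward from the peak — single-peaked.
Bloc 3 violates single-peakedness, so the profile is not single-peaked on this axis.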